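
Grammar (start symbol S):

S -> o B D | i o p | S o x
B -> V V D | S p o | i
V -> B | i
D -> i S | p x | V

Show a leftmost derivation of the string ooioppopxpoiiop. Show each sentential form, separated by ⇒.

S ⇒ oBD   [S -> o B D]
oBD ⇒ oSpoD   [B -> S p o]
oSpoD ⇒ ooBDpoD   [S -> o B D]
ooBDpoD ⇒ ooSpoDpoD   [B -> S p o]
ooSpoDpoD ⇒ ooioppoDpoD   [S -> i o p]
ooioppoDpoD ⇒ ooioppopxpoD   [D -> p x]
ooioppopxpoD ⇒ ooioppopxpoiS   [D -> i S]
ooioppopxpoiS ⇒ ooioppopxpoiiop   [S -> i o p]

S⇒oBD⇒oSpoD⇒ooBDpoD⇒ooSpoDpoD⇒ooioppoDpoD⇒ooioppopxpoD⇒ooioppopxpoiS⇒ooioppopxpoiiop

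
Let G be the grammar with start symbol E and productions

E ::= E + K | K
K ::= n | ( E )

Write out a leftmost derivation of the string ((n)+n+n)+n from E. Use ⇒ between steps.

E⇒E+K⇒K+K⇒(E)+K⇒(E+K)+K⇒(E+K+K)+K⇒(K+K+K)+K⇒((E)+K+K)+K⇒((K)+K+K)+K⇒((n)+K+K)+K⇒((n)+n+K)+K⇒((n)+n+n)+K⇒((n)+n+n)+n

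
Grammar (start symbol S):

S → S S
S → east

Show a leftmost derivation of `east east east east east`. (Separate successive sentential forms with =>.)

S => S S => S S S => S S S S => S S S S S => east S S S S => east east S S S => east east east S S => east east east east S => east east east east east

S => S S   [S → S S]
S S => S S S   [S → S S]
S S S => S S S S   [S → S S]
S S S S => S S S S S   [S → S S]
S S S S S => east S S S S   [S → east]
east S S S S => east east S S S   [S → east]
east east S S S => east east east S S   [S → east]
east east east S S => east east east east S   [S → east]
east east east east S => east east east east east   [S → east]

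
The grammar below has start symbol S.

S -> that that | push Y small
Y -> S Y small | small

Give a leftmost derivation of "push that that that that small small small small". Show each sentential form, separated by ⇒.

S ⇒ push Y small ⇒ push S Y small small ⇒ push that that Y small small ⇒ push that that S Y small small small ⇒ push that that that that Y small small small ⇒ push that that that that small small small small

S ⇒ push Y small   [S -> push Y small]
push Y small ⇒ push S Y small small   [Y -> S Y small]
push S Y small small ⇒ push that that Y small small   [S -> that that]
push that that Y small small ⇒ push that that S Y small small small   [Y -> S Y small]
push that that S Y small small small ⇒ push that that that that Y small small small   [S -> that that]
push that that that that Y small small small ⇒ push that that that that small small small small   [Y -> small]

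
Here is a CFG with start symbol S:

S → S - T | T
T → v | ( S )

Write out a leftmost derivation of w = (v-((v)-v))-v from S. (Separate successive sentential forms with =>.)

S => S-T   [S → S - T]
S-T => T-T   [S → T]
T-T => (S)-T   [T → ( S )]
(S)-T => (S-T)-T   [S → S - T]
(S-T)-T => (T-T)-T   [S → T]
(T-T)-T => (v-T)-T   [T → v]
(v-T)-T => (v-(S))-T   [T → ( S )]
(v-(S))-T => (v-(S-T))-T   [S → S - T]
(v-(S-T))-T => (v-(T-T))-T   [S → T]
(v-(T-T))-T => (v-((S)-T))-T   [T → ( S )]
(v-((S)-T))-T => (v-((T)-T))-T   [S → T]
(v-((T)-T))-T => (v-((v)-T))-T   [T → v]
(v-((v)-T))-T => (v-((v)-v))-T   [T → v]
(v-((v)-v))-T => (v-((v)-v))-v   [T → v]

S=>S-T=>T-T=>(S)-T=>(S-T)-T=>(T-T)-T=>(v-T)-T=>(v-(S))-T=>(v-(S-T))-T=>(v-(T-T))-T=>(v-((S)-T))-T=>(v-((T)-T))-T=>(v-((v)-T))-T=>(v-((v)-v))-T=>(v-((v)-v))-v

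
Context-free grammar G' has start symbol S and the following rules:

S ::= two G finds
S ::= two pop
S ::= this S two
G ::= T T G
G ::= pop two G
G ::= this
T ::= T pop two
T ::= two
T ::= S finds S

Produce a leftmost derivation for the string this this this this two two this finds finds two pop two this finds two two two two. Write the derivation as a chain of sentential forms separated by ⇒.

S ⇒ this S two ⇒ this this S two two ⇒ this this this S two two two ⇒ this this this this S two two two two ⇒ this this this this two G finds two two two two ⇒ this this this this two T T G finds two two two two ⇒ this this this this two S finds S T G finds two two two two ⇒ this this this this two two G finds finds S T G finds two two two two ⇒ this this this this two two this finds finds S T G finds two two two two ⇒ this this this this two two this finds finds two pop T G finds two two two two ⇒ this this this this two two this finds finds two pop two G finds two two two two ⇒ this this this this two two this finds finds two pop two this finds two two two two

S ⇒ this S two   [S ::= this S two]
this S two ⇒ this this S two two   [S ::= this S two]
this this S two two ⇒ this this this S two two two   [S ::= this S two]
this this this S two two two ⇒ this this this this S two two two two   [S ::= this S two]
this this this this S two two two two ⇒ this this this this two G finds two two two two   [S ::= two G finds]
this this this this two G finds two two two two ⇒ this this this this two T T G finds two two two two   [G ::= T T G]
this this this this two T T G finds two two two two ⇒ this this this this two S finds S T G finds two two two two   [T ::= S finds S]
this this this this two S finds S T G finds two two two two ⇒ this this this this two two G finds finds S T G finds two two two two   [S ::= two G finds]
this this this this two two G finds finds S T G finds two two two two ⇒ this this this this two two this finds finds S T G finds two two two two   [G ::= this]
this this this this two two this finds finds S T G finds two two two two ⇒ this this this this two two this finds finds two pop T G finds two two two two   [S ::= two pop]
this this this this two two this finds finds two pop T G finds two two two two ⇒ this this this this two two this finds finds two pop two G finds two two two two   [T ::= two]
this this this this two two this finds finds two pop two G finds two two two two ⇒ this this this this two two this finds finds two pop two this finds two two two two   [G ::= this]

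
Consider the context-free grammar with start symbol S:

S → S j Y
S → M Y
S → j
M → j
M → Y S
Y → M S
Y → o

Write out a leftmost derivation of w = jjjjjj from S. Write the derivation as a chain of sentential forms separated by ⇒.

S ⇒ SjY   [S → S j Y]
SjY ⇒ jjY   [S → j]
jjY ⇒ jjMS   [Y → M S]
jjMS ⇒ jjYSS   [M → Y S]
jjYSS ⇒ jjMSSS   [Y → M S]
jjMSSS ⇒ jjjSSS   [M → j]
jjjSSS ⇒ jjjjSS   [S → j]
jjjjSS ⇒ jjjjjS   [S → j]
jjjjjS ⇒ jjjjjj   [S → j]

S⇒SjY⇒jjY⇒jjMS⇒jjYSS⇒jjMSSS⇒jjjSSS⇒jjjjSS⇒jjjjjS⇒jjjjjj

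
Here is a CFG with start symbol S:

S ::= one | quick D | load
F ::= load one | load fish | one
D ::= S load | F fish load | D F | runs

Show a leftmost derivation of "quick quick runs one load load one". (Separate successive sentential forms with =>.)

S => quick D => quick D F => quick S load F => quick quick D load F => quick quick D F load F => quick quick runs F load F => quick quick runs one load F => quick quick runs one load load one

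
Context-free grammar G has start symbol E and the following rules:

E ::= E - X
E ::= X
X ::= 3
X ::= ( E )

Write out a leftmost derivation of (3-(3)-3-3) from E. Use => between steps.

E => X => (E) => (E-X) => (E-X-X) => (E-X-X-X) => (X-X-X-X) => (3-X-X-X) => (3-(E)-X-X) => (3-(X)-X-X) => (3-(3)-X-X) => (3-(3)-3-X) => (3-(3)-3-3)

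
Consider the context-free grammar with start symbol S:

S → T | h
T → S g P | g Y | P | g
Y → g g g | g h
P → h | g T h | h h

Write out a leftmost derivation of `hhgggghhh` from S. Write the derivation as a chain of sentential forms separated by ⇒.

S ⇒ T   [S → T]
T ⇒ SgP   [T → S g P]
SgP ⇒ TgP   [S → T]
TgP ⇒ PgP   [T → P]
PgP ⇒ hhgP   [P → h h]
hhgP ⇒ hhggTh   [P → g T h]
hhggTh ⇒ hhggSgPh   [T → S g P]
hhggSgPh ⇒ hhggTgPh   [S → T]
hhggTgPh ⇒ hhggggPh   [T → g]
hhggggPh ⇒ hhgggghhh   [P → h h]

S ⇒ T ⇒ SgP ⇒ TgP ⇒ PgP ⇒ hhgP ⇒ hhggTh ⇒ hhggSgPh ⇒ hhggTgPh ⇒ hhggggPh ⇒ hhgggghhh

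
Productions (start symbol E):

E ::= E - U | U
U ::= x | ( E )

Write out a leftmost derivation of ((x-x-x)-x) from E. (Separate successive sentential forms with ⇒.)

E ⇒ U ⇒ (E) ⇒ (E-U) ⇒ (U-U) ⇒ ((E)-U) ⇒ ((E-U)-U) ⇒ ((E-U-U)-U) ⇒ ((U-U-U)-U) ⇒ ((x-U-U)-U) ⇒ ((x-x-U)-U) ⇒ ((x-x-x)-U) ⇒ ((x-x-x)-x)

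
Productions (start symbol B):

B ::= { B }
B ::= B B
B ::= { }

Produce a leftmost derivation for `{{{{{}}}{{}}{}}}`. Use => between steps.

B => {B} => {{B}} => {{BB}} => {{{B}B}} => {{{{B}}B}} => {{{{{}}}B}} => {{{{{}}}BB}} => {{{{{}}}{B}B}} => {{{{{}}}{{}}B}} => {{{{{}}}{{}}{}}}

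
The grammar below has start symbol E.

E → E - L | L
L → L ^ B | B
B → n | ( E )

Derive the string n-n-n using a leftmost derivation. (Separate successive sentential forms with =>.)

E => E-L => E-L-L => L-L-L => B-L-L => n-L-L => n-B-L => n-n-L => n-n-B => n-n-n

E => E-L   [E → E - L]
E-L => E-L-L   [E → E - L]
E-L-L => L-L-L   [E → L]
L-L-L => B-L-L   [L → B]
B-L-L => n-L-L   [B → n]
n-L-L => n-B-L   [L → B]
n-B-L => n-n-L   [B → n]
n-n-L => n-n-B   [L → B]
n-n-B => n-n-n   [B → n]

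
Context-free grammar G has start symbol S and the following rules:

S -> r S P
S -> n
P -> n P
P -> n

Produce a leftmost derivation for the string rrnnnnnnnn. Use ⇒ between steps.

S ⇒ rSP ⇒ rrSPP ⇒ rrnPP ⇒ rrnnPP ⇒ rrnnnPP ⇒ rrnnnnPP ⇒ rrnnnnnP ⇒ rrnnnnnnP ⇒ rrnnnnnnnP ⇒ rrnnnnnnnn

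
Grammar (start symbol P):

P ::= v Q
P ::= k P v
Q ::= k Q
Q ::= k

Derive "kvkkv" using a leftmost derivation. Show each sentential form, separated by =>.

P => kPv => kvQv => kvkQv => kvkkv

P => kPv   [P ::= k P v]
kPv => kvQv   [P ::= v Q]
kvQv => kvkQv   [Q ::= k Q]
kvkQv => kvkkv   [Q ::= k]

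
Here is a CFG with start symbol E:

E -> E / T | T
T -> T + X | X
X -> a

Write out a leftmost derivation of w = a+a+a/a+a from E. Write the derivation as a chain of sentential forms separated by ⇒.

E ⇒ E/T   [E -> E / T]
E/T ⇒ T/T   [E -> T]
T/T ⇒ T+X/T   [T -> T + X]
T+X/T ⇒ T+X+X/T   [T -> T + X]
T+X+X/T ⇒ X+X+X/T   [T -> X]
X+X+X/T ⇒ a+X+X/T   [X -> a]
a+X+X/T ⇒ a+a+X/T   [X -> a]
a+a+X/T ⇒ a+a+a/T   [X -> a]
a+a+a/T ⇒ a+a+a/T+X   [T -> T + X]
a+a+a/T+X ⇒ a+a+a/X+X   [T -> X]
a+a+a/X+X ⇒ a+a+a/a+X   [X -> a]
a+a+a/a+X ⇒ a+a+a/a+a   [X -> a]

E ⇒ E/T ⇒ T/T ⇒ T+X/T ⇒ T+X+X/T ⇒ X+X+X/T ⇒ a+X+X/T ⇒ a+a+X/T ⇒ a+a+a/T ⇒ a+a+a/T+X ⇒ a+a+a/X+X ⇒ a+a+a/a+X ⇒ a+a+a/a+a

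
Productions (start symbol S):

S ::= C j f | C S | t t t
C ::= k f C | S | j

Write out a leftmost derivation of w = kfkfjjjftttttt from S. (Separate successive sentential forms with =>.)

S=>CS=>kfCS=>kfSS=>kfCSS=>kfSSS=>kfCSSS=>kfkfCSSS=>kfkfjSSS=>kfkfjCjfSS=>kfkfjjjfSS=>kfkfjjjftttS=>kfkfjjjftttttt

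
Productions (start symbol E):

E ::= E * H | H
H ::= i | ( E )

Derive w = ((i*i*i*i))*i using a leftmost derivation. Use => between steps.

E=>E*H=>H*H=>(E)*H=>(H)*H=>((E))*H=>((E*H))*H=>((E*H*H))*H=>((E*H*H*H))*H=>((H*H*H*H))*H=>((i*H*H*H))*H=>((i*i*H*H))*H=>((i*i*i*H))*H=>((i*i*i*i))*H=>((i*i*i*i))*i

E => E*H   [E ::= E * H]
E*H => H*H   [E ::= H]
H*H => (E)*H   [H ::= ( E )]
(E)*H => (H)*H   [E ::= H]
(H)*H => ((E))*H   [H ::= ( E )]
((E))*H => ((E*H))*H   [E ::= E * H]
((E*H))*H => ((E*H*H))*H   [E ::= E * H]
((E*H*H))*H => ((E*H*H*H))*H   [E ::= E * H]
((E*H*H*H))*H => ((H*H*H*H))*H   [E ::= H]
((H*H*H*H))*H => ((i*H*H*H))*H   [H ::= i]
((i*H*H*H))*H => ((i*i*H*H))*H   [H ::= i]
((i*i*H*H))*H => ((i*i*i*H))*H   [H ::= i]
((i*i*i*H))*H => ((i*i*i*i))*H   [H ::= i]
((i*i*i*i))*H => ((i*i*i*i))*i   [H ::= i]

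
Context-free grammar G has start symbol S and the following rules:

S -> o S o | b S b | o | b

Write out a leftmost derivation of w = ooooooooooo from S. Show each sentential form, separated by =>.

S => oSo => ooSoo => oooSooo => ooooSoooo => oooooSooooo => ooooooooooo

S => oSo   [S -> o S o]
oSo => ooSoo   [S -> o S o]
ooSoo => oooSooo   [S -> o S o]
oooSooo => ooooSoooo   [S -> o S o]
ooooSoooo => oooooSooooo   [S -> o S o]
oooooSooooo => ooooooooooo   [S -> o]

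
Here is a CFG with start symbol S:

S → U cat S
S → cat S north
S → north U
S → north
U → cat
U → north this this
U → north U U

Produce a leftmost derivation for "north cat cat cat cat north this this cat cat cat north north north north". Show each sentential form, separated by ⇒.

S ⇒ U cat S ⇒ north U U cat S ⇒ north cat U cat S ⇒ north cat cat cat S ⇒ north cat cat cat cat S north ⇒ north cat cat cat cat U cat S north ⇒ north cat cat cat cat north this this cat S north ⇒ north cat cat cat cat north this this cat cat S north north ⇒ north cat cat cat cat north this this cat cat cat S north north north ⇒ north cat cat cat cat north this this cat cat cat north north north north

S ⇒ U cat S   [S → U cat S]
U cat S ⇒ north U U cat S   [U → north U U]
north U U cat S ⇒ north cat U cat S   [U → cat]
north cat U cat S ⇒ north cat cat cat S   [U → cat]
north cat cat cat S ⇒ north cat cat cat cat S north   [S → cat S north]
north cat cat cat cat S north ⇒ north cat cat cat cat U cat S north   [S → U cat S]
north cat cat cat cat U cat S north ⇒ north cat cat cat cat north this this cat S north   [U → north this this]
north cat cat cat cat north this this cat S north ⇒ north cat cat cat cat north this this cat cat S north north   [S → cat S north]
north cat cat cat cat north this this cat cat S north north ⇒ north cat cat cat cat north this this cat cat cat S north north north   [S → cat S north]
north cat cat cat cat north this this cat cat cat S north north north ⇒ north cat cat cat cat north this this cat cat cat north north north north   [S → north]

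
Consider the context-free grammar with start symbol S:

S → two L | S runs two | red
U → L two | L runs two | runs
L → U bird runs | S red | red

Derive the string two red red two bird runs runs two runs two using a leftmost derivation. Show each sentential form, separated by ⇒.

S ⇒ S runs two ⇒ S runs two runs two ⇒ two L runs two runs two ⇒ two U bird runs runs two runs two ⇒ two L two bird runs runs two runs two ⇒ two S red two bird runs runs two runs two ⇒ two red red two bird runs runs two runs two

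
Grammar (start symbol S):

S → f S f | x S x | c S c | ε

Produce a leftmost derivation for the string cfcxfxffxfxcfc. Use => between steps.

S => cSc => cfSfc => cfcScfc => cfcxSxcfc => cfcxfSfxcfc => cfcxfxSxfxcfc => cfcxfxfSfxfxcfc => cfcxfxffxfxcfc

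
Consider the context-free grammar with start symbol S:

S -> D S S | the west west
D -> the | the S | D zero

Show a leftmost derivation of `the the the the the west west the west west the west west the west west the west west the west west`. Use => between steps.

S => D S S   [S -> D S S]
D S S => the S S S   [D -> the S]
the S S S => the D S S S S   [S -> D S S]
the D S S S S => the the S S S S   [D -> the]
the the S S S S => the the D S S S S S   [S -> D S S]
the the D S S S S S => the the the S S S S S   [D -> the]
the the the S S S S S => the the the D S S S S S S   [S -> D S S]
the the the D S S S S S S => the the the the S S S S S S   [D -> the]
the the the the S S S S S S => the the the the the west west S S S S S   [S -> the west west]
the the the the the west west S S S S S => the the the the the west west the west west S S S S   [S -> the west west]
the the the the the west west the west west S S S S => the the the the the west west the west west the west west S S S   [S -> the west west]
the the the the the west west the west west the west west S S S => the the the the the west west the west west the west west the west west S S   [S -> the west west]
the the the the the west west the west west the west west the west west S S => the the the the the west west the west west the west west the west west the west west S   [S -> the west west]
the the the the the west west the west west the west west the west west the west west S => the the the the the west west the west west the west west the west west the west west the west west   [S -> the west west]

S => D S S => the S S S => the D S S S S => the the S S S S => the the D S S S S S => the the the S S S S S => the the the D S S S S S S => the the the the S S S S S S => the the the the the west west S S S S S => the the the the the west west the west west S S S S => the the the the the west west the west west the west west S S S => the the the the the west west the west west the west west the west west S S => the the the the the west west the west west the west west the west west the west west S => the the the the the west west the west west the west west the west west the west west the west west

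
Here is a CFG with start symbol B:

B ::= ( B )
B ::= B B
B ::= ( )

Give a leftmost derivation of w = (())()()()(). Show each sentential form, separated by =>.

B => BB => BBB => BBBB => BBBBB => (B)BBBB => (())BBBB => (())()BBB => (())()()BB => (())()()()B => (())()()()()

B => BB   [B ::= B B]
BB => BBB   [B ::= B B]
BBB => BBBB   [B ::= B B]
BBBB => BBBBB   [B ::= B B]
BBBBB => (B)BBBB   [B ::= ( B )]
(B)BBBB => (())BBBB   [B ::= ( )]
(())BBBB => (())()BBB   [B ::= ( )]
(())()BBB => (())()()BB   [B ::= ( )]
(())()()BB => (())()()()B   [B ::= ( )]
(())()()()B => (())()()()()   [B ::= ( )]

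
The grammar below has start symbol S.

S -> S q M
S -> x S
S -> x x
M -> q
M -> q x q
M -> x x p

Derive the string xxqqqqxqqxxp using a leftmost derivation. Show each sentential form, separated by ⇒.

S⇒SqM⇒SqMqM⇒SqMqMqM⇒xxqMqMqM⇒xxqqqMqM⇒xxqqqqxqqM⇒xxqqqqxqqxxp

S ⇒ SqM   [S -> S q M]
SqM ⇒ SqMqM   [S -> S q M]
SqMqM ⇒ SqMqMqM   [S -> S q M]
SqMqMqM ⇒ xxqMqMqM   [S -> x x]
xxqMqMqM ⇒ xxqqqMqM   [M -> q]
xxqqqMqM ⇒ xxqqqqxqqM   [M -> q x q]
xxqqqqxqqM ⇒ xxqqqqxqqxxp   [M -> x x p]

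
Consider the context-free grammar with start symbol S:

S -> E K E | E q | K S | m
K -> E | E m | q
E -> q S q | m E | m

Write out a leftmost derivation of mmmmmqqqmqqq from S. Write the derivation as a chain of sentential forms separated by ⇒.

S ⇒ EKE   [S -> E K E]
EKE ⇒ mKE   [E -> m]
mKE ⇒ mEmE   [K -> E m]
mEmE ⇒ mmEmE   [E -> m E]
mmEmE ⇒ mmmmE   [E -> m]
mmmmE ⇒ mmmmmE   [E -> m E]
mmmmmE ⇒ mmmmmqSq   [E -> q S q]
mmmmmqSq ⇒ mmmmmqEqq   [S -> E q]
mmmmmqEqq ⇒ mmmmmqqSqqq   [E -> q S q]
mmmmmqqSqqq ⇒ mmmmmqqKSqqq   [S -> K S]
mmmmmqqKSqqq ⇒ mmmmmqqqSqqq   [K -> q]
mmmmmqqqSqqq ⇒ mmmmmqqqmqqq   [S -> m]

S⇒EKE⇒mKE⇒mEmE⇒mmEmE⇒mmmmE⇒mmmmmE⇒mmmmmqSq⇒mmmmmqEqq⇒mmmmmqqSqqq⇒mmmmmqqKSqqq⇒mmmmmqqqSqqq⇒mmmmmqqqmqqq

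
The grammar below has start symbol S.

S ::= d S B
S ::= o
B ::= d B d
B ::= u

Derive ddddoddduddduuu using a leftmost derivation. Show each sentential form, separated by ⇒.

S ⇒ dSB ⇒ ddSBB ⇒ dddSBBB ⇒ ddddSBBBB ⇒ ddddoBBBB ⇒ ddddodBdBBB ⇒ ddddoddBddBBB ⇒ ddddodddBdddBBB ⇒ ddddodddudddBBB ⇒ ddddoddduddduBB ⇒ ddddoddduddduuB ⇒ ddddoddduddduuu

S ⇒ dSB   [S ::= d S B]
dSB ⇒ ddSBB   [S ::= d S B]
ddSBB ⇒ dddSBBB   [S ::= d S B]
dddSBBB ⇒ ddddSBBBB   [S ::= d S B]
ddddSBBBB ⇒ ddddoBBBB   [S ::= o]
ddddoBBBB ⇒ ddddodBdBBB   [B ::= d B d]
ddddodBdBBB ⇒ ddddoddBddBBB   [B ::= d B d]
ddddoddBddBBB ⇒ ddddodddBdddBBB   [B ::= d B d]
ddddodddBdddBBB ⇒ ddddodddudddBBB   [B ::= u]
ddddodddudddBBB ⇒ ddddoddduddduBB   [B ::= u]
ddddoddduddduBB ⇒ ddddoddduddduuB   [B ::= u]
ddddoddduddduuB ⇒ ddddoddduddduuu   [B ::= u]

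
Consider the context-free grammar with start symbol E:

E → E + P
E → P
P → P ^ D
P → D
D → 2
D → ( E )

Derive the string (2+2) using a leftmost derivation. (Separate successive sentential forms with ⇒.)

E ⇒ P ⇒ D ⇒ (E) ⇒ (E+P) ⇒ (P+P) ⇒ (D+P) ⇒ (2+P) ⇒ (2+D) ⇒ (2+2)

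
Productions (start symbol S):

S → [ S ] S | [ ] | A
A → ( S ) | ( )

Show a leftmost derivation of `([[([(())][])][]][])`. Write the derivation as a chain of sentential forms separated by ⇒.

S ⇒ A   [S → A]
A ⇒ (S)   [A → ( S )]
(S) ⇒ ([S]S)   [S → [ S ] S]
([S]S) ⇒ ([[S]S]S)   [S → [ S ] S]
([[S]S]S) ⇒ ([[A]S]S)   [S → A]
([[A]S]S) ⇒ ([[(S)]S]S)   [A → ( S )]
([[(S)]S]S) ⇒ ([[([S]S)]S]S)   [S → [ S ] S]
([[([S]S)]S]S) ⇒ ([[([A]S)]S]S)   [S → A]
([[([A]S)]S]S) ⇒ ([[([(S)]S)]S]S)   [A → ( S )]
([[([(S)]S)]S]S) ⇒ ([[([(A)]S)]S]S)   [S → A]
([[([(A)]S)]S]S) ⇒ ([[([(())]S)]S]S)   [A → ( )]
([[([(())]S)]S]S) ⇒ ([[([(())][])]S]S)   [S → [ ]]
([[([(())][])]S]S) ⇒ ([[([(())][])][]]S)   [S → [ ]]
([[([(())][])][]]S) ⇒ ([[([(())][])][]][])   [S → [ ]]

S ⇒ A ⇒ (S) ⇒ ([S]S) ⇒ ([[S]S]S) ⇒ ([[A]S]S) ⇒ ([[(S)]S]S) ⇒ ([[([S]S)]S]S) ⇒ ([[([A]S)]S]S) ⇒ ([[([(S)]S)]S]S) ⇒ ([[([(A)]S)]S]S) ⇒ ([[([(())]S)]S]S) ⇒ ([[([(())][])]S]S) ⇒ ([[([(())][])][]]S) ⇒ ([[([(())][])][]][])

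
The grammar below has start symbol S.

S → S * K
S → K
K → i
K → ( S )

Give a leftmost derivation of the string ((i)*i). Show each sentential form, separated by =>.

S => K => (S) => (S*K) => (K*K) => ((S)*K) => ((K)*K) => ((i)*K) => ((i)*i)

S => K   [S → K]
K => (S)   [K → ( S )]
(S) => (S*K)   [S → S * K]
(S*K) => (K*K)   [S → K]
(K*K) => ((S)*K)   [K → ( S )]
((S)*K) => ((K)*K)   [S → K]
((K)*K) => ((i)*K)   [K → i]
((i)*K) => ((i)*i)   [K → i]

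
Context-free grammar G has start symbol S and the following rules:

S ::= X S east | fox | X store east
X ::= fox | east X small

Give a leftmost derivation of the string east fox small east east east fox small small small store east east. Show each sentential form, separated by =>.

S => X S east => east X small S east => east fox small S east => east fox small X store east east => east fox small east X small store east east => east fox small east east X small small store east east => east fox small east east east X small small small store east east => east fox small east east east fox small small small store east east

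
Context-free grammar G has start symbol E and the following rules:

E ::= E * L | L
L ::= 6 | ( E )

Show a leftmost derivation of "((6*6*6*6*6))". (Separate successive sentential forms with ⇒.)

E ⇒ L ⇒ (E) ⇒ (L) ⇒ ((E)) ⇒ ((E*L)) ⇒ ((E*L*L)) ⇒ ((E*L*L*L)) ⇒ ((E*L*L*L*L)) ⇒ ((L*L*L*L*L)) ⇒ ((6*L*L*L*L)) ⇒ ((6*6*L*L*L)) ⇒ ((6*6*6*L*L)) ⇒ ((6*6*6*6*L)) ⇒ ((6*6*6*6*6))

E ⇒ L   [E ::= L]
L ⇒ (E)   [L ::= ( E )]
(E) ⇒ (L)   [E ::= L]
(L) ⇒ ((E))   [L ::= ( E )]
((E)) ⇒ ((E*L))   [E ::= E * L]
((E*L)) ⇒ ((E*L*L))   [E ::= E * L]
((E*L*L)) ⇒ ((E*L*L*L))   [E ::= E * L]
((E*L*L*L)) ⇒ ((E*L*L*L*L))   [E ::= E * L]
((E*L*L*L*L)) ⇒ ((L*L*L*L*L))   [E ::= L]
((L*L*L*L*L)) ⇒ ((6*L*L*L*L))   [L ::= 6]
((6*L*L*L*L)) ⇒ ((6*6*L*L*L))   [L ::= 6]
((6*6*L*L*L)) ⇒ ((6*6*6*L*L))   [L ::= 6]
((6*6*6*L*L)) ⇒ ((6*6*6*6*L))   [L ::= 6]
((6*6*6*6*L)) ⇒ ((6*6*6*6*6))   [L ::= 6]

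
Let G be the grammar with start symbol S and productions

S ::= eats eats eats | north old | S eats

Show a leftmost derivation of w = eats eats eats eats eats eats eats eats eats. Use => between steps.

S => S eats   [S ::= S eats]
S eats => S eats eats   [S ::= S eats]
S eats eats => S eats eats eats   [S ::= S eats]
S eats eats eats => S eats eats eats eats   [S ::= S eats]
S eats eats eats eats => S eats eats eats eats eats   [S ::= S eats]
S eats eats eats eats eats => S eats eats eats eats eats eats   [S ::= S eats]
S eats eats eats eats eats eats => eats eats eats eats eats eats eats eats eats   [S ::= eats eats eats]

S => S eats => S eats eats => S eats eats eats => S eats eats eats eats => S eats eats eats eats eats => S eats eats eats eats eats eats => eats eats eats eats eats eats eats eats eats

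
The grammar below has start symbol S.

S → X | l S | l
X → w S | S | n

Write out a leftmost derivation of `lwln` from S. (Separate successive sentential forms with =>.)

S => lS => lX => lwS => lwlS => lwlX => lwln

S => lS   [S → l S]
lS => lX   [S → X]
lX => lwS   [X → w S]
lwS => lwlS   [S → l S]
lwlS => lwlX   [S → X]
lwlX => lwln   [X → n]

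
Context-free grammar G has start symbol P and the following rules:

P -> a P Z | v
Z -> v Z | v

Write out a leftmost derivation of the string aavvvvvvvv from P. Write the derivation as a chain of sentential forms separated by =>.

P=>aPZ=>aaPZZ=>aavZZ=>aavvZZ=>aavvvZ=>aavvvvZ=>aavvvvvZ=>aavvvvvvZ=>aavvvvvvvZ=>aavvvvvvvv

P => aPZ   [P -> a P Z]
aPZ => aaPZZ   [P -> a P Z]
aaPZZ => aavZZ   [P -> v]
aavZZ => aavvZZ   [Z -> v Z]
aavvZZ => aavvvZ   [Z -> v]
aavvvZ => aavvvvZ   [Z -> v Z]
aavvvvZ => aavvvvvZ   [Z -> v Z]
aavvvvvZ => aavvvvvvZ   [Z -> v Z]
aavvvvvvZ => aavvvvvvvZ   [Z -> v Z]
aavvvvvvvZ => aavvvvvvvv   [Z -> v]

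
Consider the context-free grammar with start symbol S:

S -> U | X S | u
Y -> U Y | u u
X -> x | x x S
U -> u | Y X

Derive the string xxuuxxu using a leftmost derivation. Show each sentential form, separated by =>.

S => XS => xxSS => xxUS => xxYXS => xxuuXS => xxuuxS => xxuuxXS => xxuuxxS => xxuuxxu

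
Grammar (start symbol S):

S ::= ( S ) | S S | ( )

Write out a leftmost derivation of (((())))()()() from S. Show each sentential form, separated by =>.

S => SS   [S ::= S S]
SS => (S)S   [S ::= ( S )]
(S)S => ((S))S   [S ::= ( S )]
((S))S => (((S)))S   [S ::= ( S )]
(((S)))S => (((())))S   [S ::= ( )]
(((())))S => (((())))SS   [S ::= S S]
(((())))SS => (((())))SSS   [S ::= S S]
(((())))SSS => (((())))()SS   [S ::= ( )]
(((())))()SS => (((())))()()S   [S ::= ( )]
(((())))()()S => (((())))()()()   [S ::= ( )]

S => SS => (S)S => ((S))S => (((S)))S => (((())))S => (((())))SS => (((())))SSS => (((())))()SS => (((())))()()S => (((())))()()()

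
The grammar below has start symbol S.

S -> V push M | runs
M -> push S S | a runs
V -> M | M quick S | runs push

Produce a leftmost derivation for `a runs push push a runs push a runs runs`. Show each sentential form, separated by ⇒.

S ⇒ V push M ⇒ M push M ⇒ a runs push M ⇒ a runs push push S S ⇒ a runs push push V push M S ⇒ a runs push push M push M S ⇒ a runs push push a runs push M S ⇒ a runs push push a runs push a runs S ⇒ a runs push push a runs push a runs runs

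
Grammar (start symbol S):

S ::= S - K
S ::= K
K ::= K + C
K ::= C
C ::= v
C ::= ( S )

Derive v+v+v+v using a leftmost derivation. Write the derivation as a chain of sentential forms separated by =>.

S => K => K+C => K+C+C => K+C+C+C => C+C+C+C => v+C+C+C => v+v+C+C => v+v+v+C => v+v+v+v

S => K   [S ::= K]
K => K+C   [K ::= K + C]
K+C => K+C+C   [K ::= K + C]
K+C+C => K+C+C+C   [K ::= K + C]
K+C+C+C => C+C+C+C   [K ::= C]
C+C+C+C => v+C+C+C   [C ::= v]
v+C+C+C => v+v+C+C   [C ::= v]
v+v+C+C => v+v+v+C   [C ::= v]
v+v+v+C => v+v+v+v   [C ::= v]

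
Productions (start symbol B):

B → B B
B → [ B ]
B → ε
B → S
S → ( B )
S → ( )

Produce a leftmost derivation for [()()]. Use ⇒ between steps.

B⇒[B]⇒[BB]⇒[BBB]⇒[SBB]⇒[()BB]⇒[()B]⇒[()S]⇒[()()]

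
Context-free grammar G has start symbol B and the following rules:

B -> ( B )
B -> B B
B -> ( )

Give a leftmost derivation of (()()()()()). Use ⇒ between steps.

B⇒(B)⇒(BB)⇒(BBB)⇒(BBBB)⇒(BBBBB)⇒(()BBBB)⇒(()()BBB)⇒(()()()BB)⇒(()()()()B)⇒(()()()()())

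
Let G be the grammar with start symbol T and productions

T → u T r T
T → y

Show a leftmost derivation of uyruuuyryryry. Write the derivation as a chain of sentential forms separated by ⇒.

T⇒uTrT⇒uyrT⇒uyruTrT⇒uyruuTrTrT⇒uyruuuTrTrTrT⇒uyruuuyrTrTrT⇒uyruuuyryrTrT⇒uyruuuyryryrT⇒uyruuuyryryry

T ⇒ uTrT   [T → u T r T]
uTrT ⇒ uyrT   [T → y]
uyrT ⇒ uyruTrT   [T → u T r T]
uyruTrT ⇒ uyruuTrTrT   [T → u T r T]
uyruuTrTrT ⇒ uyruuuTrTrTrT   [T → u T r T]
uyruuuTrTrTrT ⇒ uyruuuyrTrTrT   [T → y]
uyruuuyrTrTrT ⇒ uyruuuyryrTrT   [T → y]
uyruuuyryrTrT ⇒ uyruuuyryryrT   [T → y]
uyruuuyryryrT ⇒ uyruuuyryryry   [T → y]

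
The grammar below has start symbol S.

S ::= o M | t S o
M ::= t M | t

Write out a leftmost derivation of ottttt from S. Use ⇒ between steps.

S ⇒ oM   [S ::= o M]
oM ⇒ otM   [M ::= t M]
otM ⇒ ottM   [M ::= t M]
ottM ⇒ otttM   [M ::= t M]
otttM ⇒ ottttM   [M ::= t M]
ottttM ⇒ ottttt   [M ::= t]

S ⇒ oM ⇒ otM ⇒ ottM ⇒ otttM ⇒ ottttM ⇒ ottttt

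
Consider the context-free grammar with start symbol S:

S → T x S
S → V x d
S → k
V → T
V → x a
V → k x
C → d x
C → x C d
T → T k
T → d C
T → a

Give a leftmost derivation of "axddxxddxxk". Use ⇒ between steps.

S ⇒ TxS ⇒ axS ⇒ axTxS ⇒ axdCxS ⇒ axddxxS ⇒ axddxxTxS ⇒ axddxxdCxS ⇒ axddxxddxxS ⇒ axddxxddxxk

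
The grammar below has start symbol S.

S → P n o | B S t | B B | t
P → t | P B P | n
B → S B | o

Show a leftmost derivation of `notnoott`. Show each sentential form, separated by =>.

S => BSt => SBSt => PnoBSt => PBPnoBSt => nBPnoBSt => noPnoBSt => notnoBSt => notnooSt => notnoott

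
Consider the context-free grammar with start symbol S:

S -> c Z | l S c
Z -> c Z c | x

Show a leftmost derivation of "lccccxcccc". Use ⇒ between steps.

S ⇒ lSc   [S -> l S c]
lSc ⇒ lcZc   [S -> c Z]
lcZc ⇒ lccZcc   [Z -> c Z c]
lccZcc ⇒ lcccZccc   [Z -> c Z c]
lcccZccc ⇒ lccccZcccc   [Z -> c Z c]
lccccZcccc ⇒ lccccxcccc   [Z -> x]

S ⇒ lSc ⇒ lcZc ⇒ lccZcc ⇒ lcccZccc ⇒ lccccZcccc ⇒ lccccxcccc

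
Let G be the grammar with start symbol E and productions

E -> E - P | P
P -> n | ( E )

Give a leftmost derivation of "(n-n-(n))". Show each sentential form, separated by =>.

E => P => (E) => (E-P) => (E-P-P) => (P-P-P) => (n-P-P) => (n-n-P) => (n-n-(E)) => (n-n-(P)) => (n-n-(n))

E => P   [E -> P]
P => (E)   [P -> ( E )]
(E) => (E-P)   [E -> E - P]
(E-P) => (E-P-P)   [E -> E - P]
(E-P-P) => (P-P-P)   [E -> P]
(P-P-P) => (n-P-P)   [P -> n]
(n-P-P) => (n-n-P)   [P -> n]
(n-n-P) => (n-n-(E))   [P -> ( E )]
(n-n-(E)) => (n-n-(P))   [E -> P]
(n-n-(P)) => (n-n-(n))   [P -> n]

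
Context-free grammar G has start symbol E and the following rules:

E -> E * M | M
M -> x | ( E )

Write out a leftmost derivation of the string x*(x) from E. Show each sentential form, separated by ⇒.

E ⇒ E*M ⇒ M*M ⇒ x*M ⇒ x*(E) ⇒ x*(M) ⇒ x*(x)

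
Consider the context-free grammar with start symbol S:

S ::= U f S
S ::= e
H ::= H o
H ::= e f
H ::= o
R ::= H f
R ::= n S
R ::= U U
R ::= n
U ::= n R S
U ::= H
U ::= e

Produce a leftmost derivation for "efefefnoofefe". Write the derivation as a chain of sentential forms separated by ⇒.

S ⇒ UfS   [S ::= U f S]
UfS ⇒ efS   [U ::= e]
efS ⇒ efUfS   [S ::= U f S]
efUfS ⇒ efefS   [U ::= e]
efefS ⇒ efefUfS   [S ::= U f S]
efefUfS ⇒ efefefS   [U ::= e]
efefefS ⇒ efefefUfS   [S ::= U f S]
efefefUfS ⇒ efefefnRSfS   [U ::= n R S]
efefefnRSfS ⇒ efefefnHfSfS   [R ::= H f]
efefefnHfSfS ⇒ efefefnHofSfS   [H ::= H o]
efefefnHofSfS ⇒ efefefnoofSfS   [H ::= o]
efefefnoofSfS ⇒ efefefnoofefS   [S ::= e]
efefefnoofefS ⇒ efefefnoofefe   [S ::= e]

S⇒UfS⇒efS⇒efUfS⇒efefS⇒efefUfS⇒efefefS⇒efefefUfS⇒efefefnRSfS⇒efefefnHfSfS⇒efefefnHofSfS⇒efefefnoofSfS⇒efefefnoofefS⇒efefefnoofefe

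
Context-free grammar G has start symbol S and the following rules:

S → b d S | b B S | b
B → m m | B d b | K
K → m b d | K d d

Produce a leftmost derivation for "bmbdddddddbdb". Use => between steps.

S => bBS => bKS => bKddS => bKddddS => bKddddddS => bmbdddddddS => bmbdddddddbdS => bmbdddddddbdb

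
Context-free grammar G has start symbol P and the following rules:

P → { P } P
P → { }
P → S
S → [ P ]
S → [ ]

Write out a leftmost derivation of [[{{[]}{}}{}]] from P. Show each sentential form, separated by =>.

P => S   [P → S]
S => [P]   [S → [ P ]]
[P] => [S]   [P → S]
[S] => [[P]]   [S → [ P ]]
[[P]] => [[{P}P]]   [P → { P } P]
[[{P}P]] => [[{{P}P}P]]   [P → { P } P]
[[{{P}P}P]] => [[{{S}P}P]]   [P → S]
[[{{S}P}P]] => [[{{[]}P}P]]   [S → [ ]]
[[{{[]}P}P]] => [[{{[]}{}}P]]   [P → { }]
[[{{[]}{}}P]] => [[{{[]}{}}{}]]   [P → { }]

P=>S=>[P]=>[S]=>[[P]]=>[[{P}P]]=>[[{{P}P}P]]=>[[{{S}P}P]]=>[[{{[]}P}P]]=>[[{{[]}{}}P]]=>[[{{[]}{}}{}]]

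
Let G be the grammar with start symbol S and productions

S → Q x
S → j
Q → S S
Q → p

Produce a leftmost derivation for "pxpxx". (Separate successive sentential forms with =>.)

S => Qx   [S → Q x]
Qx => SSx   [Q → S S]
SSx => QxSx   [S → Q x]
QxSx => pxSx   [Q → p]
pxSx => pxQxx   [S → Q x]
pxQxx => pxpxx   [Q → p]

S => Qx => SSx => QxSx => pxSx => pxQxx => pxpxx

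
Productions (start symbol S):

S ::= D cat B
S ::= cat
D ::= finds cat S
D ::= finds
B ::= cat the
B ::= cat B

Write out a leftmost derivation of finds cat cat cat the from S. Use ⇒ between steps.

S ⇒ D cat B ⇒ finds cat B ⇒ finds cat cat B ⇒ finds cat cat cat the

S ⇒ D cat B   [S ::= D cat B]
D cat B ⇒ finds cat B   [D ::= finds]
finds cat B ⇒ finds cat cat B   [B ::= cat B]
finds cat cat B ⇒ finds cat cat cat the   [B ::= cat the]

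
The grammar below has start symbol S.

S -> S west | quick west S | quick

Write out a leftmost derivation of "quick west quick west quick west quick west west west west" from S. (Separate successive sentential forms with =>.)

S => S west => S west west => quick west S west west => quick west S west west west => quick west quick west S west west west => quick west quick west S west west west west => quick west quick west quick west S west west west west => quick west quick west quick west quick west west west west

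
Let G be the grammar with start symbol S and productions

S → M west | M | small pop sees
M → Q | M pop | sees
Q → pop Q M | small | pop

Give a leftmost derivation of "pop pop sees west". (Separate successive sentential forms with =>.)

S => M west => Q west => pop Q M west => pop pop M west => pop pop sees west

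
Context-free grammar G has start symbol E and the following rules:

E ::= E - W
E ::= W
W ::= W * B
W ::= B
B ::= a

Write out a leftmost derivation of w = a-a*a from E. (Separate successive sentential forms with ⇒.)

E ⇒ E-W ⇒ W-W ⇒ B-W ⇒ a-W ⇒ a-W*B ⇒ a-B*B ⇒ a-a*B ⇒ a-a*a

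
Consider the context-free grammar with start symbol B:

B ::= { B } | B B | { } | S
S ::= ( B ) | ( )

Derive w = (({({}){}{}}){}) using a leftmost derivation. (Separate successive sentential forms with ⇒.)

B ⇒ S ⇒ (B) ⇒ (BB) ⇒ (SB) ⇒ ((B)B) ⇒ (({B})B) ⇒ (({BB})B) ⇒ (({BBB})B) ⇒ (({SBB})B) ⇒ (({(B)BB})B) ⇒ (({({})BB})B) ⇒ (({({}){}B})B) ⇒ (({({}){}{}})B) ⇒ (({({}){}{}}){})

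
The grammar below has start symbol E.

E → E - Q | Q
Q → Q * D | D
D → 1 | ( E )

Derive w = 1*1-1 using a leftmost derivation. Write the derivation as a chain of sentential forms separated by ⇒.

E ⇒ E-Q ⇒ Q-Q ⇒ Q*D-Q ⇒ D*D-Q ⇒ 1*D-Q ⇒ 1*1-Q ⇒ 1*1-D ⇒ 1*1-1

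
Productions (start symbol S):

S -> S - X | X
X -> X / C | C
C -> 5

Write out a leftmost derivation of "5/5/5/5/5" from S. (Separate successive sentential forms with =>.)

S=>X=>X/C=>X/C/C=>X/C/C/C=>X/C/C/C/C=>C/C/C/C/C=>5/C/C/C/C=>5/5/C/C/C=>5/5/5/C/C=>5/5/5/5/C=>5/5/5/5/5

S => X   [S -> X]
X => X/C   [X -> X / C]
X/C => X/C/C   [X -> X / C]
X/C/C => X/C/C/C   [X -> X / C]
X/C/C/C => X/C/C/C/C   [X -> X / C]
X/C/C/C/C => C/C/C/C/C   [X -> C]
C/C/C/C/C => 5/C/C/C/C   [C -> 5]
5/C/C/C/C => 5/5/C/C/C   [C -> 5]
5/5/C/C/C => 5/5/5/C/C   [C -> 5]
5/5/5/C/C => 5/5/5/5/C   [C -> 5]
5/5/5/5/C => 5/5/5/5/5   [C -> 5]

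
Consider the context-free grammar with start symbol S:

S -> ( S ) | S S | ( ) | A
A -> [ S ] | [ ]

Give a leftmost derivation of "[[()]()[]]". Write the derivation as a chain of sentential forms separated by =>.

S => A => [S] => [SS] => [SSS] => [ASS] => [[S]SS] => [[()]SS] => [[()]()S] => [[()]()A] => [[()]()[]]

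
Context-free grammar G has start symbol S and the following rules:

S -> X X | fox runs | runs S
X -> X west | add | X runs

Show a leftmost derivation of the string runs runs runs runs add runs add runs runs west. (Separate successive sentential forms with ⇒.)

S ⇒ runs S ⇒ runs runs S ⇒ runs runs runs S ⇒ runs runs runs runs S ⇒ runs runs runs runs X X ⇒ runs runs runs runs X runs X ⇒ runs runs runs runs add runs X ⇒ runs runs runs runs add runs X west ⇒ runs runs runs runs add runs X runs west ⇒ runs runs runs runs add runs X runs runs west ⇒ runs runs runs runs add runs add runs runs west

S ⇒ runs S   [S -> runs S]
runs S ⇒ runs runs S   [S -> runs S]
runs runs S ⇒ runs runs runs S   [S -> runs S]
runs runs runs S ⇒ runs runs runs runs S   [S -> runs S]
runs runs runs runs S ⇒ runs runs runs runs X X   [S -> X X]
runs runs runs runs X X ⇒ runs runs runs runs X runs X   [X -> X runs]
runs runs runs runs X runs X ⇒ runs runs runs runs add runs X   [X -> add]
runs runs runs runs add runs X ⇒ runs runs runs runs add runs X west   [X -> X west]
runs runs runs runs add runs X west ⇒ runs runs runs runs add runs X runs west   [X -> X runs]
runs runs runs runs add runs X runs west ⇒ runs runs runs runs add runs X runs runs west   [X -> X runs]
runs runs runs runs add runs X runs runs west ⇒ runs runs runs runs add runs add runs runs west   [X -> add]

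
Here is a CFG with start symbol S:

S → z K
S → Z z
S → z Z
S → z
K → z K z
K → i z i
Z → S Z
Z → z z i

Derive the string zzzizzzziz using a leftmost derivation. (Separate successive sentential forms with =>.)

S => Zz   [S → Z z]
Zz => SZz   [Z → S Z]
SZz => ZzZz   [S → Z z]
ZzZz => SZzZz   [Z → S Z]
SZzZz => zZzZz   [S → z]
zZzZz => zzzizZz   [Z → z z i]
zzzizZz => zzzizSZz   [Z → S Z]
zzzizSZz => zzzizzZz   [S → z]
zzzizzZz => zzzizzzziz   [Z → z z i]

S => Zz => SZz => ZzZz => SZzZz => zZzZz => zzzizZz => zzzizSZz => zzzizzZz => zzzizzzziz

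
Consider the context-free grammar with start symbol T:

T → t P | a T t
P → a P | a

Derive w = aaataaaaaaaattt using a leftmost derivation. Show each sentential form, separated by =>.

T => aTt   [T → a T t]
aTt => aaTtt   [T → a T t]
aaTtt => aaaTttt   [T → a T t]
aaaTttt => aaatPttt   [T → t P]
aaatPttt => aaataPttt   [P → a P]
aaataPttt => aaataaPttt   [P → a P]
aaataaPttt => aaataaaPttt   [P → a P]
aaataaaPttt => aaataaaaPttt   [P → a P]
aaataaaaPttt => aaataaaaaPttt   [P → a P]
aaataaaaaPttt => aaataaaaaaPttt   [P → a P]
aaataaaaaaPttt => aaataaaaaaaPttt   [P → a P]
aaataaaaaaaPttt => aaataaaaaaaattt   [P → a]

T=>aTt=>aaTtt=>aaaTttt=>aaatPttt=>aaataPttt=>aaataaPttt=>aaataaaPttt=>aaataaaaPttt=>aaataaaaaPttt=>aaataaaaaaPttt=>aaataaaaaaaPttt=>aaataaaaaaaattt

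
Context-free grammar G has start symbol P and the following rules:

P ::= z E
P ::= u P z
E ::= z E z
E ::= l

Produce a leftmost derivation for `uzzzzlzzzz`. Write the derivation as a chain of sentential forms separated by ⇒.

P ⇒ uPz ⇒ uzEz ⇒ uzzEzz ⇒ uzzzEzzz ⇒ uzzzzEzzzz ⇒ uzzzzlzzzz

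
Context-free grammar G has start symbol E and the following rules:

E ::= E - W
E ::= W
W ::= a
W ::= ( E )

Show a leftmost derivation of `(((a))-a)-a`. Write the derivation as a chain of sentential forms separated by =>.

E=>E-W=>W-W=>(E)-W=>(E-W)-W=>(W-W)-W=>((E)-W)-W=>((W)-W)-W=>(((E))-W)-W=>(((W))-W)-W=>(((a))-W)-W=>(((a))-a)-W=>(((a))-a)-a

E => E-W   [E ::= E - W]
E-W => W-W   [E ::= W]
W-W => (E)-W   [W ::= ( E )]
(E)-W => (E-W)-W   [E ::= E - W]
(E-W)-W => (W-W)-W   [E ::= W]
(W-W)-W => ((E)-W)-W   [W ::= ( E )]
((E)-W)-W => ((W)-W)-W   [E ::= W]
((W)-W)-W => (((E))-W)-W   [W ::= ( E )]
(((E))-W)-W => (((W))-W)-W   [E ::= W]
(((W))-W)-W => (((a))-W)-W   [W ::= a]
(((a))-W)-W => (((a))-a)-W   [W ::= a]
(((a))-a)-W => (((a))-a)-a   [W ::= a]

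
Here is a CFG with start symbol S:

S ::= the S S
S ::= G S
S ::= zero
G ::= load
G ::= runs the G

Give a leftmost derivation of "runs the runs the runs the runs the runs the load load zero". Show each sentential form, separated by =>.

S => G S => runs the G S => runs the runs the G S => runs the runs the runs the G S => runs the runs the runs the runs the G S => runs the runs the runs the runs the runs the G S => runs the runs the runs the runs the runs the load S => runs the runs the runs the runs the runs the load G S => runs the runs the runs the runs the runs the load load S => runs the runs the runs the runs the runs the load load zero

S => G S   [S ::= G S]
G S => runs the G S   [G ::= runs the G]
runs the G S => runs the runs the G S   [G ::= runs the G]
runs the runs the G S => runs the runs the runs the G S   [G ::= runs the G]
runs the runs the runs the G S => runs the runs the runs the runs the G S   [G ::= runs the G]
runs the runs the runs the runs the G S => runs the runs the runs the runs the runs the G S   [G ::= runs the G]
runs the runs the runs the runs the runs the G S => runs the runs the runs the runs the runs the load S   [G ::= load]
runs the runs the runs the runs the runs the load S => runs the runs the runs the runs the runs the load G S   [S ::= G S]
runs the runs the runs the runs the runs the load G S => runs the runs the runs the runs the runs the load load S   [G ::= load]
runs the runs the runs the runs the runs the load load S => runs the runs the runs the runs the runs the load load zero   [S ::= zero]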